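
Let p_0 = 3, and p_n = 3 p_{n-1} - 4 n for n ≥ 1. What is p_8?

19

p_1 = 3(3) - 4 = 5
p_2 = 3(5) - 8 = 7
p_3 = 3(7) - 12 = 9
p_4 = 3(9) - 16 = 11
p_5 = 3(11) - 20 = 13
p_6 = 3(13) - 24 = 15
p_7 = 3(15) - 28 = 17
p_8 = 3(17) - 32 = 19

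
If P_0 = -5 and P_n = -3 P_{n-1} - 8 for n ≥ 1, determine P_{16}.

The fixed point is -8/(1 + 3) = -2, so P_n + 2 = -3(P_{n-1} + 2).
Hence P_n = -3·(-3)^n - 2.
P_{16} = -3·(-3)^{16} - 2 = -3·43046721 - 2 = -129140165.

-129140165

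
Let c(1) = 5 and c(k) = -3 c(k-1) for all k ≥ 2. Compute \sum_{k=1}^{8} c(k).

-8200

c(2) = -3*5 = -15
c(3) = -3*(-15) = 45
c(4) = -3*45 = -135
c(5) = -3*(-135) = 405
c(6) = -3*405 = -1215
c(7) = -3*(-1215) = 3645
c(8) = -3*3645 = -10935
Sum = 5 + (-15) + 45 + (-135) + 405 + (-1215) + 3645 + (-10935) = -8200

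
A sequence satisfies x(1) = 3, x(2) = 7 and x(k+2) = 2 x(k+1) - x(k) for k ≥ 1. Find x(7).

x(3) = 2*7 - 3 = 11
x(4) = 2*11 - 7 = 15
x(5) = 2*15 - 11 = 19
x(6) = 2*19 - 15 = 23
x(7) = 2*23 - 19 = 27

27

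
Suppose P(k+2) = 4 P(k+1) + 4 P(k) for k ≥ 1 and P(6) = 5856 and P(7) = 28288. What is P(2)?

Rearranging, P(k-2) = (P(k) - 4 P(k-1)) / 4.
P(5) = (28288 - 4·5856) / 4 = 4864/4 = 1216
P(4) = (5856 - 4·1216) / 4 = 992/4 = 248
P(3) = (1216 - 4·248) / 4 = 224/4 = 56
P(2) = (248 - 4·56) / 4 = 24/4 = 6

6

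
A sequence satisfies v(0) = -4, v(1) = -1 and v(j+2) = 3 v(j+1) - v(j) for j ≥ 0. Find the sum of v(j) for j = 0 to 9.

2200

v(2) = 3·(-1) - (-4) = 1
v(3) = 3·1 - (-1) = 4
v(4) = 3·4 - 1 = 11
v(5) = 3·11 - 4 = 29
v(6) = 3·29 - 11 = 76
v(7) = 3·76 - 29 = 199
v(8) = 3·199 - 76 = 521
v(9) = 3·521 - 199 = 1364
Sum = (-4) + (-1) + 1 + 4 + 11 + 29 + 76 + 199 + 521 + 1364 = 2200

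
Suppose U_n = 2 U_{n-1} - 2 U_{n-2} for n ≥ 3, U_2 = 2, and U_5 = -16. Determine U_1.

4

Let U_1 = v.
U_3 = 4 - 2v
U_4 = 4 - 4v
U_5 = -4v
So -4v = -16, giving v = 4.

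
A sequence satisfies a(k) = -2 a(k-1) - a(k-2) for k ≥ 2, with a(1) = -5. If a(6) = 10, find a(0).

Let a(0) = x.
a(2) = 10 - x
a(3) = -15 + 2x
a(4) = 20 - 3x
a(5) = -25 + 4x
a(6) = 30 - 5x
So 30 - 5x = 10, giving x = 4.

4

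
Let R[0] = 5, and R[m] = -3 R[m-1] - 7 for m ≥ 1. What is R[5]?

-1642

R[1] = -3(5) - 7 = -22
R[2] = -3(-22) - 7 = 59
R[3] = -3(59) - 7 = -184
R[4] = -3(-184) - 7 = 545
R[5] = -3(545) - 7 = -1642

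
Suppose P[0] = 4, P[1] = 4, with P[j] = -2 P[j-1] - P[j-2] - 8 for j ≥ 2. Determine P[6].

P[2] = -2(4) - 4 - 8 = -20
P[3] = -2(-20) - 4 - 8 = 28
P[4] = -2(28) - (-20) - 8 = -44
P[5] = -2(-44) - 28 - 8 = 52
P[6] = -2(52) - (-44) - 8 = -68

-68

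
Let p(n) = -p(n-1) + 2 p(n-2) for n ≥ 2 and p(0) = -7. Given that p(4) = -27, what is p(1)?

Let p(1) = z.
p(2) = -14 - z
p(3) = 14 + 3z
p(4) = -42 - 5z
So -42 - 5z = -27, giving z = -3.

-3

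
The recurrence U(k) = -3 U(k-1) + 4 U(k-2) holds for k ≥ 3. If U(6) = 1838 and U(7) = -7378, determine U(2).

2

Rearranging, U(k-2) = (U(k) + 3 U(k-1)) / 4.
U(5) = (-7378 + 3·1838) / 4 = -1864/4 = -466
U(4) = (1838 + 3·(-466)) / 4 = 440/4 = 110
U(3) = (-466 + 3·110) / 4 = -136/4 = -34
U(2) = (110 + 3·(-34)) / 4 = 8/4 = 2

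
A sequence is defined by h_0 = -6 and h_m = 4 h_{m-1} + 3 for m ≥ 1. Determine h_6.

h_1 = 4·(-6) + 3 = -21
h_2 = 4·(-21) + 3 = -81
h_3 = 4·(-81) + 3 = -321
h_4 = 4·(-321) + 3 = -1281
h_5 = 4·(-1281) + 3 = -5121
h_6 = 4·(-5121) + 3 = -20481

-20481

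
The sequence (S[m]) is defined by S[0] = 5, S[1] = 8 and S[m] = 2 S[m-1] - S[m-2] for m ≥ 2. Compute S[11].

38

S[2] = 2·8 - 5 = 11
S[3] = 2·11 - 8 = 14
S[4] = 2·14 - 11 = 17
S[5] = 2·17 - 14 = 20
S[6] = 2·20 - 17 = 23
S[7] = 2·23 - 20 = 26
S[8] = 2·26 - 23 = 29
S[9] = 2·29 - 26 = 32
S[10] = 2·32 - 29 = 35
S[11] = 2·35 - 32 = 38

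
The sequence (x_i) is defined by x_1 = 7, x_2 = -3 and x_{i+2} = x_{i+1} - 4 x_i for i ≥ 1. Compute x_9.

x_3 = (-3) - 4·7 = -31
x_4 = (-31) - 4·(-3) = -19
x_5 = (-19) - 4·(-31) = 105
x_6 = 105 - 4·(-19) = 181
x_7 = 181 - 4·105 = -239
x_8 = (-239) - 4·181 = -963
x_9 = (-963) - 4·(-239) = -7

-7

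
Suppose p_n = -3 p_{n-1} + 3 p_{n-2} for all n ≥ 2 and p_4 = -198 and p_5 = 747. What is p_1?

2

Rearranging, p_{n-2} = (p_n + 3 p_{n-1}) / 3.
p_3 = (747 + 3·(-198)) / 3 = 153/3 = 51
p_2 = (-198 + 3·51) / 3 = -45/3 = -15
p_1 = (51 + 3·(-15)) / 3 = 6/3 = 2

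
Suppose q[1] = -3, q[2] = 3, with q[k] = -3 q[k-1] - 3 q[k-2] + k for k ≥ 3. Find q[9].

-63

q[3] = -3*3 - 3*(-3) + 3 = 3
q[4] = -3*3 - 3*3 + 4 = -14
q[5] = -3*(-14) - 3*3 + 5 = 38
q[6] = -3*38 - 3*(-14) + 6 = -66
q[7] = -3*(-66) - 3*38 + 7 = 91
q[8] = -3*91 - 3*(-66) + 8 = -67
q[9] = -3*(-67) - 3*91 + 9 = -63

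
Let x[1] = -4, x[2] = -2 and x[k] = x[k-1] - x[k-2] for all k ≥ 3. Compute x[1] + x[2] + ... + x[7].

x[3] = (-2) - (-4) = 2
x[4] = 2 - (-2) = 4
x[5] = 4 - 2 = 2
x[6] = 2 - 4 = -2
x[7] = (-2) - 2 = -4
Sum = (-4) + (-2) + 2 + 4 + 2 + (-2) + (-4) = -4

-4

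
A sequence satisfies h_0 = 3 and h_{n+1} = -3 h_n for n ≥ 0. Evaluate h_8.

19683

h_1 = -3*3 = -9
h_2 = -3*(-9) = 27
h_3 = -3*27 = -81
h_4 = -3*(-81) = 243
h_5 = -3*243 = -729
h_6 = -3*(-729) = 2187
h_7 = -3*2187 = -6561
h_8 = -3*(-6561) = 19683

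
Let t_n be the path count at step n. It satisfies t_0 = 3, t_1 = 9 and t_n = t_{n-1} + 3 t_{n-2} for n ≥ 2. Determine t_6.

531

t_2 = 9 + 3(3) = 18
t_3 = 18 + 3(9) = 45
t_4 = 45 + 3(18) = 99
t_5 = 99 + 3(45) = 234
t_6 = 234 + 3(99) = 531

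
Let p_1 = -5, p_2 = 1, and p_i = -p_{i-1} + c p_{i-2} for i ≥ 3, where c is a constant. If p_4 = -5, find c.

-1

p_3 = -1 - 5c
p_4 = 1 + 6c
So 1 + 6c = -5, giving c = -1.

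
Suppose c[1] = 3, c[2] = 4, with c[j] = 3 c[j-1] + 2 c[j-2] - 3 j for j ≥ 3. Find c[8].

c[3] = 3*4 + 2*3 - 9 = 9
c[4] = 3*9 + 2*4 - 12 = 23
c[5] = 3*23 + 2*9 - 15 = 72
c[6] = 3*72 + 2*23 - 18 = 244
c[7] = 3*244 + 2*72 - 21 = 855
c[8] = 3*855 + 2*244 - 24 = 3029

3029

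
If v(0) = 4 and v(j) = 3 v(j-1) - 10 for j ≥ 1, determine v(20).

-3486784396

The fixed point is -10/(1 - 3) = 5, so v(j) - 5 = 3(v(j-1) - 5).
Hence v(j) = -1·3^j + 5.
v(20) = -1·3^{20} + 5 = -1·3486784401 + 5 = -3486784396.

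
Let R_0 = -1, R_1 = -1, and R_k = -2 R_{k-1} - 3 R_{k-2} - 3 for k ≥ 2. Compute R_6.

-22

R_2 = -2(-1) - 3(-1) - 3 = 2
R_3 = -2(2) - 3(-1) - 3 = -4
R_4 = -2(-4) - 3(2) - 3 = -1
R_5 = -2(-1) - 3(-4) - 3 = 11
R_6 = -2(11) - 3(-1) - 3 = -22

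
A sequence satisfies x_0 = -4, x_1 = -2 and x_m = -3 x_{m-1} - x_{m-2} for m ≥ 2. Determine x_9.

x_2 = -3*(-2) - (-4) = 10
x_3 = -3*10 - (-2) = -28
x_4 = -3*(-28) - 10 = 74
x_5 = -3*74 - (-28) = -194
x_6 = -3*(-194) - 74 = 508
x_7 = -3*508 - (-194) = -1330
x_8 = -3*(-1330) - 508 = 3482
x_9 = -3*3482 - (-1330) = -9116

-9116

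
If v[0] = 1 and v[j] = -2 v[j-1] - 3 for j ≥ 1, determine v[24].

33554431

The fixed point is -3/(1 + 2) = -1, so v[j] + 1 = -2(v[j-1] + 1).
Hence v[j] = 2·(-2)^j - 1.
v[24] = 2·(-2)^{24} - 1 = 2·16777216 - 1 = 33554431.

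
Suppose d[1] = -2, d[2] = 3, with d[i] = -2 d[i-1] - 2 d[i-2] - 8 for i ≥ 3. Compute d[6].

-20

d[3] = -2*3 - 2*(-2) - 8 = -10
d[4] = -2*(-10) - 2*3 - 8 = 6
d[5] = -2*6 - 2*(-10) - 8 = 0
d[6] = -2*0 - 2*6 - 8 = -20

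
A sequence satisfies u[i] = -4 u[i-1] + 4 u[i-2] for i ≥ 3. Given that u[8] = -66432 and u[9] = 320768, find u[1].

5

Rearranging, u[i-2] = (u[i] + 4 u[i-1]) / 4.
u[7] = (320768 + 4*(-66432)) / 4 = 55040/4 = 13760
u[6] = (-66432 + 4*13760) / 4 = -11392/4 = -2848
u[5] = (13760 + 4*(-2848)) / 4 = 2368/4 = 592
u[4] = (-2848 + 4*592) / 4 = -480/4 = -120
u[3] = (592 + 4*(-120)) / 4 = 112/4 = 28
u[2] = (-120 + 4*28) / 4 = -8/4 = -2
u[1] = (28 + 4*(-2)) / 4 = 20/4 = 5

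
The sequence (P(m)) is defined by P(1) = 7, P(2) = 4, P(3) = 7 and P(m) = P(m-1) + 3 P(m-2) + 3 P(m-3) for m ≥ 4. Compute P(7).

553

P(4) = 7 + 3(4) + 3(7) = 40
P(5) = 40 + 3(7) + 3(4) = 73
P(6) = 73 + 3(40) + 3(7) = 214
P(7) = 214 + 3(73) + 3(40) = 553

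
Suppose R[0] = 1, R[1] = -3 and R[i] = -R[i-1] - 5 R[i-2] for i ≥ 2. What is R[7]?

277

R[2] = -(-3) - 5(1) = -2
R[3] = -(-2) - 5(-3) = 17
R[4] = -17 - 5(-2) = -7
R[5] = -(-7) - 5(17) = -78
R[6] = -(-78) - 5(-7) = 113
R[7] = -113 - 5(-78) = 277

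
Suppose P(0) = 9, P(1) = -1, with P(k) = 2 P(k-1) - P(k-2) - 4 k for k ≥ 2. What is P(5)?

-161

P(2) = 2*(-1) - 9 - 8 = -19
P(3) = 2*(-19) - (-1) - 12 = -49
P(4) = 2*(-49) - (-19) - 16 = -95
P(5) = 2*(-95) - (-49) - 20 = -161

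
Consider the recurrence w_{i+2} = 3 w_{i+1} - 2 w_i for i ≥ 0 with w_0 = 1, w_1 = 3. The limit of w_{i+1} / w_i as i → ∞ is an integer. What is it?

2

The characteristic equation is r^2 - 3r + 2 = 0, which factors as (r - 2)(r - 1) = 0.
So the roots are 2 and 1. Since |2| > |1| and the coefficient of 2^i is non-zero, the ratio tends to 2.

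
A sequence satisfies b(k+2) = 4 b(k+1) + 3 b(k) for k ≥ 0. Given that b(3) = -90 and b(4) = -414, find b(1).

Rearranging, b(k-2) = (b(k) - 4 b(k-1)) / 3.
b(2) = (-414 - 4(-90)) / 3 = -54/3 = -18
b(1) = (-90 - 4(-18)) / 3 = -18/3 = -6

-6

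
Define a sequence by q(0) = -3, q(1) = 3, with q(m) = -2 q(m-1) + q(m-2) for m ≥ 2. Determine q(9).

q(2) = -2(3) + (-3) = -9
q(3) = -2(-9) + 3 = 21
q(4) = -2(21) + (-9) = -51
q(5) = -2(-51) + 21 = 123
q(6) = -2(123) + (-51) = -297
q(7) = -2(-297) + 123 = 717
q(8) = -2(717) + (-297) = -1731
q(9) = -2(-1731) + 717 = 4179

4179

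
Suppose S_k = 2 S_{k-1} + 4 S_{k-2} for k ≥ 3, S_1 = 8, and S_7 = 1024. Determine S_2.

-6

Let S_2 = y.
S_3 = 32 + 2y
S_4 = 64 + 8y
S_5 = 256 + 24y
S_6 = 768 + 80y
S_7 = 2560 + 256y
So 2560 + 256y = 1024, giving y = -6.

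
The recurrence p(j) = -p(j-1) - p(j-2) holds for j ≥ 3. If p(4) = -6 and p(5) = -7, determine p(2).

Rearranging, p(j-2) = -(p(j) + p(j-1)).
p(3) = -(-7 + (-6)) = 13
p(2) = -(-6 + 13) = -7

-7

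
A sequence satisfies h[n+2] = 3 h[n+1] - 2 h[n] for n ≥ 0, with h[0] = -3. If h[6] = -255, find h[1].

Let h[1] = z.
h[2] = 6 + 3z
h[3] = 18 + 7z
h[4] = 42 + 15z
h[5] = 90 + 31z
h[6] = 186 + 63z
So 186 + 63z = -255, giving z = -7.

-7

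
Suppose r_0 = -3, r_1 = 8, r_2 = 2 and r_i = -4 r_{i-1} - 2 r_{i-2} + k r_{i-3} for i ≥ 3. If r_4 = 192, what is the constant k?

r_3 = -24 - 3k
r_4 = 92 + 20k
So 92 + 20k = 192, giving k = 5.

5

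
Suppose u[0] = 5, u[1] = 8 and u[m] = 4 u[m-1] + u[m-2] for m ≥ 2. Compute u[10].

3819205

u[2] = 4(8) + 5 = 37
u[3] = 4(37) + 8 = 156
u[4] = 4(156) + 37 = 661
u[5] = 4(661) + 156 = 2800
u[6] = 4(2800) + 661 = 11861
u[7] = 4(11861) + 2800 = 50244
u[8] = 4(50244) + 11861 = 212837
u[9] = 4(212837) + 50244 = 901592
u[10] = 4(901592) + 212837 = 3819205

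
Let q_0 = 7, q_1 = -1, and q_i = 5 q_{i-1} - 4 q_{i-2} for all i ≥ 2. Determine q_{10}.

q_2 = 5*(-1) - 4*7 = -33
q_3 = 5*(-33) - 4*(-1) = -161
q_4 = 5*(-161) - 4*(-33) = -673
q_5 = 5*(-673) - 4*(-161) = -2721
q_6 = 5*(-2721) - 4*(-673) = -10913
q_7 = 5*(-10913) - 4*(-2721) = -43681
q_8 = 5*(-43681) - 4*(-10913) = -174753
q_9 = 5*(-174753) - 4*(-43681) = -699041
q_{10} = 5*(-699041) - 4*(-174753) = -2796193

-2796193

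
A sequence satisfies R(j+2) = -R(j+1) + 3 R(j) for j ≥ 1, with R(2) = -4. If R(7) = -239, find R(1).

Let R(1) = x.
R(3) = 4 + 3x
R(4) = -16 - 3x
R(5) = 28 + 12x
R(6) = -76 - 21x
R(7) = 160 + 57x
So 160 + 57x = -239, giving x = -7.

-7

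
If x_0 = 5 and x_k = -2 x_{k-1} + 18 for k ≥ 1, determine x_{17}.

The fixed point is 18/(1 + 2) = 6, so x_k - 6 = -2(x_{k-1} - 6).
Hence x_k = -1·(-2)^k + 6.
x_{17} = -1·(-2)^{17} + 6 = -1·-131072 + 6 = 131078.

131078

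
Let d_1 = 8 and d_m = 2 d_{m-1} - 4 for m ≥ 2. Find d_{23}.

The fixed point is -4/(1 - 2) = 4, so d_m - 4 = 2(d_{m-1} - 4).
Hence d_m = 4·2^{m-1} + 4.
d_{23} = 4·2^{22} + 4 = 4·4194304 + 4 = 16777220.

16777220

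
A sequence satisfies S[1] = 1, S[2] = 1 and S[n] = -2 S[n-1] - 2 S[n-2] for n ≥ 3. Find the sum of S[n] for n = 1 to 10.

20

S[3] = -2·1 - 2·1 = -4
S[4] = -2·(-4) - 2·1 = 6
S[5] = -2·6 - 2·(-4) = -4
S[6] = -2·(-4) - 2·6 = -4
S[7] = -2·(-4) - 2·(-4) = 16
S[8] = -2·16 - 2·(-4) = -24
S[9] = -2·(-24) - 2·16 = 16
S[10] = -2·16 - 2·(-24) = 16
Sum = 1 + 1 + (-4) + 6 + (-4) + (-4) + 16 + (-24) + 16 + 16 = 20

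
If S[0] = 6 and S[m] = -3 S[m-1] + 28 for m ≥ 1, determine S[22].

-31381059602

The fixed point is 28/(1 + 3) = 7, so S[m] - 7 = -3(S[m-1] - 7).
Hence S[m] = -1·(-3)^m + 7.
S[22] = -1·(-3)^{22} + 7 = -1·31381059609 + 7 = -31381059602.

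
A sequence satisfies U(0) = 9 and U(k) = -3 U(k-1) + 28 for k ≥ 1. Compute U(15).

-28697807

The fixed point is 28/(1 + 3) = 7, so U(k) - 7 = -3(U(k-1) - 7).
Hence U(k) = 2·(-3)^k + 7.
U(15) = 2·(-3)^{15} + 7 = 2·-14348907 + 7 = -28697807.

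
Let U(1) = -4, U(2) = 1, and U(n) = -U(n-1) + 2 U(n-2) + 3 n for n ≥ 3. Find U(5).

1

U(3) = -1 + 2(-4) + 9 = 0
U(4) = -0 + 2(1) + 12 = 14
U(5) = -14 + 2(0) + 15 = 1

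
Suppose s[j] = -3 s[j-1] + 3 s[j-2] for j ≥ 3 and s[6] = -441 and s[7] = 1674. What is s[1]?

2

Rearranging, s[j-2] = (s[j] + 3 s[j-1]) / 3.
s[5] = (1674 + 3*(-441)) / 3 = 351/3 = 117
s[4] = (-441 + 3*117) / 3 = -90/3 = -30
s[3] = (117 + 3*(-30)) / 3 = 27/3 = 9
s[2] = (-30 + 3*9) / 3 = -3/3 = -1
s[1] = (9 + 3*(-1)) / 3 = 6/3 = 2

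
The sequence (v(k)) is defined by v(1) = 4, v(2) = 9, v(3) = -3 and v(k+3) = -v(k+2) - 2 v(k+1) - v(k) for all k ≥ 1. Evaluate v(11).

v(4) = -(-3) - 2(9) - 4 = -19
v(5) = -(-19) - 2(-3) - 9 = 16
v(6) = -16 - 2(-19) - (-3) = 25
v(7) = -25 - 2(16) - (-19) = -38
v(8) = -(-38) - 2(25) - 16 = -28
v(9) = -(-28) - 2(-38) - 25 = 79
v(10) = -79 - 2(-28) - (-38) = 15
v(11) = -15 - 2(79) - (-28) = -145

-145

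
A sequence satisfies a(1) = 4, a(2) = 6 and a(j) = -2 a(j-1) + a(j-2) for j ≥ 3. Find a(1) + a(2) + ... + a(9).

a(3) = -2*6 + 4 = -8
a(4) = -2*(-8) + 6 = 22
a(5) = -2*22 + (-8) = -52
a(6) = -2*(-52) + 22 = 126
a(7) = -2*126 + (-52) = -304
a(8) = -2*(-304) + 126 = 734
a(9) = -2*734 + (-304) = -1772
Sum = 4 + 6 + (-8) + 22 + (-52) + 126 + (-304) + 734 + (-1772) = -1244

-1244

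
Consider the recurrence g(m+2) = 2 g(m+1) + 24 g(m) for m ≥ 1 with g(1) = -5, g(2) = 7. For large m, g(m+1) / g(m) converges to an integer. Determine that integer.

The characteristic equation is r^2 - 2r - 24 = 0, which factors as (r - 6)(r + 4) = 0.
So the roots are 6 and -4. Since |6| > |-4| and the coefficient of 6^m is non-zero, the ratio tends to 6.

6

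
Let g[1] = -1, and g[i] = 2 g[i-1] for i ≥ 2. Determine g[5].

g[2] = 2(-1) = -2
g[3] = 2(-2) = -4
g[4] = 2(-4) = -8
g[5] = 2(-8) = -16

-16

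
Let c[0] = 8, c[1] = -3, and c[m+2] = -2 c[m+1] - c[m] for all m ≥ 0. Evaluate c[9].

37

c[2] = -2·(-3) - 8 = -2
c[3] = -2·(-2) - (-3) = 7
c[4] = -2·7 - (-2) = -12
c[5] = -2·(-12) - 7 = 17
c[6] = -2·17 - (-12) = -22
c[7] = -2·(-22) - 17 = 27
c[8] = -2·27 - (-22) = -32
c[9] = -2·(-32) - 27 = 37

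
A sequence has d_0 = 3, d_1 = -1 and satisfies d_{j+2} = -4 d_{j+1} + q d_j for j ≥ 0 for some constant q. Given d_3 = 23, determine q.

d_2 = 4 + 3q
d_3 = -16 - 13q
So -16 - 13q = 23, giving q = -3.

-3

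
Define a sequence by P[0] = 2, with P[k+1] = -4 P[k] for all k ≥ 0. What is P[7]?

-32768

P[1] = -4·2 = -8
P[2] = -4·(-8) = 32
P[3] = -4·32 = -128
P[4] = -4·(-128) = 512
P[5] = -4·512 = -2048
P[6] = -4·(-2048) = 8192
P[7] = -4·8192 = -32768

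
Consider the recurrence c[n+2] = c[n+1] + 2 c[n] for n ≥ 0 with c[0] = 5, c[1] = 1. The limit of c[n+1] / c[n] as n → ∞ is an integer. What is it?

The characteristic equation is r^2 - r - 2 = 0, which factors as (r - 2)(r + 1) = 0.
So the roots are 2 and -1. Since |2| > |-1| and the coefficient of 2^n is non-zero, the ratio tends to 2.

2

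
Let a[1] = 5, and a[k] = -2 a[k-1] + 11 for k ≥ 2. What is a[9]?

345

a[2] = -2(5) + 11 = 1
a[3] = -2(1) + 11 = 9
a[4] = -2(9) + 11 = -7
a[5] = -2(-7) + 11 = 25
a[6] = -2(25) + 11 = -39
a[7] = -2(-39) + 11 = 89
a[8] = -2(89) + 11 = -167
a[9] = -2(-167) + 11 = 345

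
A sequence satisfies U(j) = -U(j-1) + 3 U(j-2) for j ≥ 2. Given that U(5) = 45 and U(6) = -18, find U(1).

Rearranging, U(j-2) = (U(j) + U(j-1)) / 3.
U(4) = (-18 + 45) / 3 = 27/3 = 9
U(3) = (45 + 9) / 3 = 54/3 = 18
U(2) = (9 + 18) / 3 = 27/3 = 9
U(1) = (18 + 9) / 3 = 27/3 = 9

9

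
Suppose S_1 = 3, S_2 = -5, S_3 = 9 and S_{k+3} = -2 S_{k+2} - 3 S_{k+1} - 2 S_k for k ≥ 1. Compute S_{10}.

S_4 = -2(9) - 3(-5) - 2(3) = -9
S_5 = -2(-9) - 3(9) - 2(-5) = 1
S_6 = -2(1) - 3(-9) - 2(9) = 7
S_7 = -2(7) - 3(1) - 2(-9) = 1
S_8 = -2(1) - 3(7) - 2(1) = -25
S_9 = -2(-25) - 3(1) - 2(7) = 33
S_{10} = -2(33) - 3(-25) - 2(1) = 7

7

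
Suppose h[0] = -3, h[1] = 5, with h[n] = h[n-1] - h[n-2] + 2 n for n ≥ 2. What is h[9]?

h[2] = 5 - (-3) + 4 = 12
h[3] = 12 - 5 + 6 = 13
h[4] = 13 - 12 + 8 = 9
h[5] = 9 - 13 + 10 = 6
h[6] = 6 - 9 + 12 = 9
h[7] = 9 - 6 + 14 = 17
h[8] = 17 - 9 + 16 = 24
h[9] = 24 - 17 + 18 = 25

25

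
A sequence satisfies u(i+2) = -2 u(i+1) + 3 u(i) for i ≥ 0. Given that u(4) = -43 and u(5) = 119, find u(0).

Rearranging, u(i-2) = (u(i) + 2 u(i-1)) / 3.
u(3) = (119 + 2·(-43)) / 3 = 33/3 = 11
u(2) = (-43 + 2·11) / 3 = -21/3 = -7
u(1) = (11 + 2·(-7)) / 3 = -3/3 = -1
u(0) = (-7 + 2·(-1)) / 3 = -9/3 = -3

-3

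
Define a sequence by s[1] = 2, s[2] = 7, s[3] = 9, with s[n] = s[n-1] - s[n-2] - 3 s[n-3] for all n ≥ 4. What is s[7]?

s[4] = 9 - 7 - 3·2 = -4
s[5] = (-4) - 9 - 3·7 = -34
s[6] = (-34) - (-4) - 3·9 = -57
s[7] = (-57) - (-34) - 3·(-4) = -11

-11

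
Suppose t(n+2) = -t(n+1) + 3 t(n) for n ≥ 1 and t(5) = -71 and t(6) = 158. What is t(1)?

-3

Rearranging, t(n-2) = (t(n) + t(n-1)) / 3.
t(4) = (158 + (-71)) / 3 = 87/3 = 29
t(3) = (-71 + 29) / 3 = -42/3 = -14
t(2) = (29 + (-14)) / 3 = 15/3 = 5
t(1) = (-14 + 5) / 3 = -9/3 = -3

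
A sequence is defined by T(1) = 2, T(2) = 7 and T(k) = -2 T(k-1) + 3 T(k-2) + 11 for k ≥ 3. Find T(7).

-391

T(3) = -2(7) + 3(2) + 11 = 3
T(4) = -2(3) + 3(7) + 11 = 26
T(5) = -2(26) + 3(3) + 11 = -32
T(6) = -2(-32) + 3(26) + 11 = 153
T(7) = -2(153) + 3(-32) + 11 = -391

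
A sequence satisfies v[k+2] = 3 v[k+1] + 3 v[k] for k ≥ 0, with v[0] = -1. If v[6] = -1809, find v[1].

Let v[1] = x.
v[2] = -3 + 3x
v[3] = -9 + 12x
v[4] = -36 + 45x
v[5] = -135 + 171x
v[6] = -513 + 648x
So -513 + 648x = -1809, giving x = -2.

-2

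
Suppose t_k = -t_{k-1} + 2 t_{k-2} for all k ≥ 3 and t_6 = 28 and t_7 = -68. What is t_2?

-2

Rearranging, t_{k-2} = (t_k + t_{k-1}) / 2.
t_5 = (-68 + 28) / 2 = -40/2 = -20
t_4 = (28 + (-20)) / 2 = 8/2 = 4
t_3 = (-20 + 4) / 2 = -16/2 = -8
t_2 = (4 + (-8)) / 2 = -4/2 = -2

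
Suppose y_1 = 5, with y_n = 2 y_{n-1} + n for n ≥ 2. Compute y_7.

y_2 = 2*5 + 2 = 12
y_3 = 2*12 + 3 = 27
y_4 = 2*27 + 4 = 58
y_5 = 2*58 + 5 = 121
y_6 = 2*121 + 6 = 248
y_7 = 2*248 + 7 = 503

503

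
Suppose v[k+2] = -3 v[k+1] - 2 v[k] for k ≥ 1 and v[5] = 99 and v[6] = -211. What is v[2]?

-1

Rearranging, v[k-2] = (v[k] + 3 v[k-1]) / -2.
v[4] = (-211 + 3·99) / -2 = 86/-2 = -43
v[3] = (99 + 3·(-43)) / -2 = -30/-2 = 15
v[2] = (-43 + 3·15) / -2 = 2/-2 = -1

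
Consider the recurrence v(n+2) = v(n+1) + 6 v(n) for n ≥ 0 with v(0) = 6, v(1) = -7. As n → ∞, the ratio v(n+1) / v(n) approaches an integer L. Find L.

3

The characteristic equation is r^2 - r - 6 = 0, which factors as (r - 3)(r + 2) = 0.
So the roots are 3 and -2. Since |3| > |-2| and the coefficient of 3^n is non-zero, the ratio tends to 3.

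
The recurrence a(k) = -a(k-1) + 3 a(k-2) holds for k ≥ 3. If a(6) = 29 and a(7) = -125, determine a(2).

-4

Rearranging, a(k-2) = (a(k) + a(k-1)) / 3.
a(5) = (-125 + 29) / 3 = -96/3 = -32
a(4) = (29 + (-32)) / 3 = -3/3 = -1
a(3) = (-32 + (-1)) / 3 = -33/3 = -11
a(2) = (-1 + (-11)) / 3 = -12/3 = -4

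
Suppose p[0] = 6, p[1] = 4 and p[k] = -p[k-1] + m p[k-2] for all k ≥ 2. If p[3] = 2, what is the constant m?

p[2] = -4 + 6m
p[3] = 4 - 2m
So 4 - 2m = 2, giving m = 1.

1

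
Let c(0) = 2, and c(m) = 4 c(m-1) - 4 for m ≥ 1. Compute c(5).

684

c(1) = 4·2 - 4 = 4
c(2) = 4·4 - 4 = 12
c(3) = 4·12 - 4 = 44
c(4) = 4·44 - 4 = 172
c(5) = 4·172 - 4 = 684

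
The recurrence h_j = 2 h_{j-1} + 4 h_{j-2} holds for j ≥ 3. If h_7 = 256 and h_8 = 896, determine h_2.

6

Rearranging, h_{j-2} = (h_j - 2 h_{j-1}) / 4.
h_6 = (896 - 2*256) / 4 = 384/4 = 96
h_5 = (256 - 2*96) / 4 = 64/4 = 16
h_4 = (96 - 2*16) / 4 = 64/4 = 16
h_3 = (16 - 2*16) / 4 = -16/4 = -4
h_2 = (16 - 2*(-4)) / 4 = 24/4 = 6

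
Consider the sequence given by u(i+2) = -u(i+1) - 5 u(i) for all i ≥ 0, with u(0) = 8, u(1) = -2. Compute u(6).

-328

u(2) = -(-2) - 5*8 = -38
u(3) = -(-38) - 5*(-2) = 48
u(4) = -48 - 5*(-38) = 142
u(5) = -142 - 5*48 = -382
u(6) = -(-382) - 5*142 = -328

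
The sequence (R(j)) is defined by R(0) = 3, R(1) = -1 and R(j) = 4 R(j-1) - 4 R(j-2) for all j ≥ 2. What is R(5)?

-464

R(2) = 4(-1) - 4(3) = -16
R(3) = 4(-16) - 4(-1) = -60
R(4) = 4(-60) - 4(-16) = -176
R(5) = 4(-176) - 4(-60) = -464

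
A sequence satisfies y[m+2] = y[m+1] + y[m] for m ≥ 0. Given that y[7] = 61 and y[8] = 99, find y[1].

1

Rearranging, y[m-2] = y[m] - y[m-1].
y[6] = 99 - 61 = 38
y[5] = 61 - 38 = 23
y[4] = 38 - 23 = 15
y[3] = 23 - 15 = 8
y[2] = 15 - 8 = 7
y[1] = 8 - 7 = 1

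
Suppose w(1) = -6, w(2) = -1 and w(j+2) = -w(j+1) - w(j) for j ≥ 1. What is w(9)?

7

w(3) = -(-1) - (-6) = 7
w(4) = -7 - (-1) = -6
w(5) = -(-6) - 7 = -1
w(6) = -(-1) - (-6) = 7
w(7) = -7 - (-1) = -6
w(8) = -(-6) - 7 = -1
w(9) = -(-1) - (-6) = 7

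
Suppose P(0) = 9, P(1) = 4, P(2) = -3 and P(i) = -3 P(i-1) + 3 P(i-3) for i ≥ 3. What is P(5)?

P(3) = -3·(-3) + 3·9 = 36
P(4) = -3·36 + 3·4 = -96
P(5) = -3·(-96) + 3·(-3) = 279

279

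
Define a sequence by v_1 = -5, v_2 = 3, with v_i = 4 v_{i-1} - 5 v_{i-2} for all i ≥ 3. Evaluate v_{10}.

v_3 = 4·3 - 5·(-5) = 37
v_4 = 4·37 - 5·3 = 133
v_5 = 4·133 - 5·37 = 347
v_6 = 4·347 - 5·133 = 723
v_7 = 4·723 - 5·347 = 1157
v_8 = 4·1157 - 5·723 = 1013
v_9 = 4·1013 - 5·1157 = -1733
v_{10} = 4·(-1733) - 5·1013 = -11997

-11997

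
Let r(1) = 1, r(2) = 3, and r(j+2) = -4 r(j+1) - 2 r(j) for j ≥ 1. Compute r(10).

79920

r(3) = -4(3) - 2(1) = -14
r(4) = -4(-14) - 2(3) = 50
r(5) = -4(50) - 2(-14) = -172
r(6) = -4(-172) - 2(50) = 588
r(7) = -4(588) - 2(-172) = -2008
r(8) = -4(-2008) - 2(588) = 6856
r(9) = -4(6856) - 2(-2008) = -23408
r(10) = -4(-23408) - 2(6856) = 79920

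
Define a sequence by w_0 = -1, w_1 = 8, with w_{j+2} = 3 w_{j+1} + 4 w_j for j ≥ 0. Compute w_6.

5732

w_2 = 3·8 + 4·(-1) = 20
w_3 = 3·20 + 4·8 = 92
w_4 = 3·92 + 4·20 = 356
w_5 = 3·356 + 4·92 = 1436
w_6 = 3·1436 + 4·356 = 5732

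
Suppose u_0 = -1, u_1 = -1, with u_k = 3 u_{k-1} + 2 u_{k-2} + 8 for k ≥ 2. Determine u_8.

9803

u_2 = 3(-1) + 2(-1) + 8 = 3
u_3 = 3(3) + 2(-1) + 8 = 15
u_4 = 3(15) + 2(3) + 8 = 59
u_5 = 3(59) + 2(15) + 8 = 215
u_6 = 3(215) + 2(59) + 8 = 771
u_7 = 3(771) + 2(215) + 8 = 2751
u_8 = 3(2751) + 2(771) + 8 = 9803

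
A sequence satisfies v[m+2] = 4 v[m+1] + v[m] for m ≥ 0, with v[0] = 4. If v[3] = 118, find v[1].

Let v[1] = z.
v[2] = 4 + 4z
v[3] = 16 + 17z
So 16 + 17z = 118, giving z = 6.

6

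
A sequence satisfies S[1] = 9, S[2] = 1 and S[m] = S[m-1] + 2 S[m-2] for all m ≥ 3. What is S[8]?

S[3] = 1 + 2*9 = 19
S[4] = 19 + 2*1 = 21
S[5] = 21 + 2*19 = 59
S[6] = 59 + 2*21 = 101
S[7] = 101 + 2*59 = 219
S[8] = 219 + 2*101 = 421

421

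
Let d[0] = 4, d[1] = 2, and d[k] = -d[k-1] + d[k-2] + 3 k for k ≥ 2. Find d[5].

d[2] = -2 + 4 + 6 = 8
d[3] = -8 + 2 + 9 = 3
d[4] = -3 + 8 + 12 = 17
d[5] = -17 + 3 + 15 = 1

1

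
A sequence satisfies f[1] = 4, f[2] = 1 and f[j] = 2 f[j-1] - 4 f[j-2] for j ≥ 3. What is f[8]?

64

f[3] = 2·1 - 4·4 = -14
f[4] = 2·(-14) - 4·1 = -32
f[5] = 2·(-32) - 4·(-14) = -8
f[6] = 2·(-8) - 4·(-32) = 112
f[7] = 2·112 - 4·(-8) = 256
f[8] = 2·256 - 4·112 = 64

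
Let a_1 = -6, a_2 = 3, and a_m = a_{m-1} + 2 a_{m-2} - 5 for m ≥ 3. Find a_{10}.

a_3 = 3 + 2·(-6) - 5 = -14
a_4 = (-14) + 2·3 - 5 = -13
a_5 = (-13) + 2·(-14) - 5 = -46
a_6 = (-46) + 2·(-13) - 5 = -77
a_7 = (-77) + 2·(-46) - 5 = -174
a_8 = (-174) + 2·(-77) - 5 = -333
a_9 = (-333) + 2·(-174) - 5 = -686
a_{10} = (-686) + 2·(-333) - 5 = -1357

-1357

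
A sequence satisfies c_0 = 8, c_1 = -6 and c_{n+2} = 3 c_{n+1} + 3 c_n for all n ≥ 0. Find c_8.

c_2 = 3(-6) + 3(8) = 6
c_3 = 3(6) + 3(-6) = 0
c_4 = 3(0) + 3(6) = 18
c_5 = 3(18) + 3(0) = 54
c_6 = 3(54) + 3(18) = 216
c_7 = 3(216) + 3(54) = 810
c_8 = 3(810) + 3(216) = 3078

3078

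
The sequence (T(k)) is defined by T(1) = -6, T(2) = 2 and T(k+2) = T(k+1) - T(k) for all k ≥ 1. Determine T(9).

8

T(3) = 2 - (-6) = 8
T(4) = 8 - 2 = 6
T(5) = 6 - 8 = -2
T(6) = (-2) - 6 = -8
T(7) = (-8) - (-2) = -6
T(8) = (-6) - (-8) = 2
T(9) = 2 - (-6) = 8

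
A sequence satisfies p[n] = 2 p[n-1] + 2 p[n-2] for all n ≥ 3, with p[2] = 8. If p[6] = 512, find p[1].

Let p[1] = x.
p[3] = 16 + 2x
p[4] = 48 + 4x
p[5] = 128 + 12x
p[6] = 352 + 32x
So 352 + 32x = 512, giving x = 5.

5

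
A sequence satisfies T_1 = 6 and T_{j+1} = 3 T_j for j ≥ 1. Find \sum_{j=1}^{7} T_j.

6558

T_2 = 3·6 = 18
T_3 = 3·18 = 54
T_4 = 3·54 = 162
T_5 = 3·162 = 486
T_6 = 3·486 = 1458
T_7 = 3·1458 = 4374
Sum = 6 + 18 + 54 + 162 + 486 + 1458 + 4374 = 6558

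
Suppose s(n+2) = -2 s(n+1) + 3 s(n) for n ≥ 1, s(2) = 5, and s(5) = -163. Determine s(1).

-3

Let s(1) = x.
s(3) = -10 + 3x
s(4) = 35 - 6x
s(5) = -100 + 21x
So -100 + 21x = -163, giving x = -3.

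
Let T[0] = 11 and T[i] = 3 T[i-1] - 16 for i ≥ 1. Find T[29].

205891132094657

The fixed point is -16/(1 - 3) = 8, so T[i] - 8 = 3(T[i-1] - 8).
Hence T[i] = 3·3^i + 8.
T[29] = 3·3^{29} + 8 = 3·68630377364883 + 8 = 205891132094657.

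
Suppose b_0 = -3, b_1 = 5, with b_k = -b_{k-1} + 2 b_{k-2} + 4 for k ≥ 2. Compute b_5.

b_2 = -5 + 2*(-3) + 4 = -7
b_3 = -(-7) + 2*5 + 4 = 21
b_4 = -21 + 2*(-7) + 4 = -31
b_5 = -(-31) + 2*21 + 4 = 77

77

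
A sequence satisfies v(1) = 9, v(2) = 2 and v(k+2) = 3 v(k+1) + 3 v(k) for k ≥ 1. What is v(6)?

1557

v(3) = 3(2) + 3(9) = 33
v(4) = 3(33) + 3(2) = 105
v(5) = 3(105) + 3(33) = 414
v(6) = 3(414) + 3(105) = 1557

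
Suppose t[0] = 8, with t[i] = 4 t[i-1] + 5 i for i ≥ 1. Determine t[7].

167467

t[1] = 4(8) + 5 = 37
t[2] = 4(37) + 10 = 158
t[3] = 4(158) + 15 = 647
t[4] = 4(647) + 20 = 2608
t[5] = 4(2608) + 25 = 10457
t[6] = 4(10457) + 30 = 41858
t[7] = 4(41858) + 35 = 167467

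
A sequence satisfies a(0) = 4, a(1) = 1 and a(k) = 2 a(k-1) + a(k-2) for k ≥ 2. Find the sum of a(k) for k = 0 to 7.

768

a(2) = 2·1 + 4 = 6
a(3) = 2·6 + 1 = 13
a(4) = 2·13 + 6 = 32
a(5) = 2·32 + 13 = 77
a(6) = 2·77 + 32 = 186
a(7) = 2·186 + 77 = 449
Sum = 4 + 1 + 6 + 13 + 32 + 77 + 186 + 449 = 768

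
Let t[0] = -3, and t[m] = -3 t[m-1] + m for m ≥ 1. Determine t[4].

-257

t[1] = -3(-3) + 1 = 10
t[2] = -3(10) + 2 = -28
t[3] = -3(-28) + 3 = 87
t[4] = -3(87) + 4 = -257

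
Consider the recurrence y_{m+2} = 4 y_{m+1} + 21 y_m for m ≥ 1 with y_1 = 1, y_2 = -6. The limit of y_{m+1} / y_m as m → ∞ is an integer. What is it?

The characteristic equation is r^2 - 4r - 21 = 0, which factors as (r - 7)(r + 3) = 0.
So the roots are 7 and -3. Since |7| > |-3| and the coefficient of 7^m is non-zero, the ratio tends to 7.

7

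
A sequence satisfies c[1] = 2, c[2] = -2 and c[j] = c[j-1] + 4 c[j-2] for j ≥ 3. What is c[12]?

c[3] = (-2) + 4·2 = 6
c[4] = 6 + 4·(-2) = -2
c[5] = (-2) + 4·6 = 22
c[6] = 22 + 4·(-2) = 14
c[7] = 14 + 4·22 = 102
c[8] = 102 + 4·14 = 158
c[9] = 158 + 4·102 = 566
c[10] = 566 + 4·158 = 1198
c[11] = 1198 + 4·566 = 3462
c[12] = 3462 + 4·1198 = 8254

8254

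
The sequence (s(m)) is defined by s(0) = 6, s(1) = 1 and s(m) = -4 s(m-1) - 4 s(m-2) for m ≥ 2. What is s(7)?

5056

s(2) = -4*1 - 4*6 = -28
s(3) = -4*(-28) - 4*1 = 108
s(4) = -4*108 - 4*(-28) = -320
s(5) = -4*(-320) - 4*108 = 848
s(6) = -4*848 - 4*(-320) = -2112
s(7) = -4*(-2112) - 4*848 = 5056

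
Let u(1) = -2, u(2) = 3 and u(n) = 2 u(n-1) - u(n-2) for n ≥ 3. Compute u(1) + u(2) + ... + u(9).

162

u(3) = 2*3 - (-2) = 8
u(4) = 2*8 - 3 = 13
u(5) = 2*13 - 8 = 18
u(6) = 2*18 - 13 = 23
u(7) = 2*23 - 18 = 28
u(8) = 2*28 - 23 = 33
u(9) = 2*33 - 28 = 38
Sum = (-2) + 3 + 8 + 13 + 18 + 23 + 28 + 33 + 38 = 162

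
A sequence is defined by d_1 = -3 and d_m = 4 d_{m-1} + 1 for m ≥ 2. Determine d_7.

d_2 = 4(-3) + 1 = -11
d_3 = 4(-11) + 1 = -43
d_4 = 4(-43) + 1 = -171
d_5 = 4(-171) + 1 = -683
d_6 = 4(-683) + 1 = -2731
d_7 = 4(-2731) + 1 = -10923

-10923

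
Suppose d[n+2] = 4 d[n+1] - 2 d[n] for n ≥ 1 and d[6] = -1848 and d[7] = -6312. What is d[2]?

Rearranging, d[n-2] = (d[n] - 4 d[n-1]) / -2.
d[5] = (-6312 - 4*(-1848)) / -2 = 1080/-2 = -540
d[4] = (-1848 - 4*(-540)) / -2 = 312/-2 = -156
d[3] = (-540 - 4*(-156)) / -2 = 84/-2 = -42
d[2] = (-156 - 4*(-42)) / -2 = 12/-2 = -6

-6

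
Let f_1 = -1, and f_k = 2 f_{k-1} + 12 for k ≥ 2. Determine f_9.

2804

f_2 = 2(-1) + 12 = 10
f_3 = 2(10) + 12 = 32
f_4 = 2(32) + 12 = 76
f_5 = 2(76) + 12 = 164
f_6 = 2(164) + 12 = 340
f_7 = 2(340) + 12 = 692
f_8 = 2(692) + 12 = 1396
f_9 = 2(1396) + 12 = 2804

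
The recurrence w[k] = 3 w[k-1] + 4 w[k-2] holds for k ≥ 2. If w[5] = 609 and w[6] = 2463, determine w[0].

Rearranging, w[k-2] = (w[k] - 3 w[k-1]) / 4.
w[4] = (2463 - 3*609) / 4 = 636/4 = 159
w[3] = (609 - 3*159) / 4 = 132/4 = 33
w[2] = (159 - 3*33) / 4 = 60/4 = 15
w[1] = (33 - 3*15) / 4 = -12/4 = -3
w[0] = (15 - 3*(-3)) / 4 = 24/4 = 6

6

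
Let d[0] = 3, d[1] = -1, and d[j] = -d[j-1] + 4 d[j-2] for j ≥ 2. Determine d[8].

d[2] = -(-1) + 4(3) = 13
d[3] = -13 + 4(-1) = -17
d[4] = -(-17) + 4(13) = 69
d[5] = -69 + 4(-17) = -137
d[6] = -(-137) + 4(69) = 413
d[7] = -413 + 4(-137) = -961
d[8] = -(-961) + 4(413) = 2613

2613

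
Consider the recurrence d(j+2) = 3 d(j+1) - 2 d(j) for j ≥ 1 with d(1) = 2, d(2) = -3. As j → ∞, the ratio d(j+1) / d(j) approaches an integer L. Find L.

The characteristic equation is r^2 - 3r + 2 = 0, which factors as (r - 2)(r - 1) = 0.
So the roots are 2 and 1. Since |2| > |1| and the coefficient of 2^j is non-zero, the ratio tends to 2.

2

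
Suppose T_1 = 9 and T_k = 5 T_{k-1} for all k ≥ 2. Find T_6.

T_2 = 5*9 = 45
T_3 = 5*45 = 225
T_4 = 5*225 = 1125
T_5 = 5*1125 = 5625
T_6 = 5*5625 = 28125

28125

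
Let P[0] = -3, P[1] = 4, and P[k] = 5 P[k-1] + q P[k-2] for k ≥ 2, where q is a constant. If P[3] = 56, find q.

4

P[2] = 20 - 3q
P[3] = 100 - 11q
So 100 - 11q = 56, giving q = 4.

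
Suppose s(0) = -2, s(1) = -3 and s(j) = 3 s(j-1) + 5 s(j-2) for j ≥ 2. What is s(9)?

s(2) = 3(-3) + 5(-2) = -19
s(3) = 3(-19) + 5(-3) = -72
s(4) = 3(-72) + 5(-19) = -311
s(5) = 3(-311) + 5(-72) = -1293
s(6) = 3(-1293) + 5(-311) = -5434
s(7) = 3(-5434) + 5(-1293) = -22767
s(8) = 3(-22767) + 5(-5434) = -95471
s(9) = 3(-95471) + 5(-22767) = -400248

-400248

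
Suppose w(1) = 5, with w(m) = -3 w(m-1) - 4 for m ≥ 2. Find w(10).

-118099

w(2) = -3*5 - 4 = -19
w(3) = -3*(-19) - 4 = 53
w(4) = -3*53 - 4 = -163
w(5) = -3*(-163) - 4 = 485
w(6) = -3*485 - 4 = -1459
w(7) = -3*(-1459) - 4 = 4373
w(8) = -3*4373 - 4 = -13123
w(9) = -3*(-13123) - 4 = 39365
w(10) = -3*39365 - 4 = -118099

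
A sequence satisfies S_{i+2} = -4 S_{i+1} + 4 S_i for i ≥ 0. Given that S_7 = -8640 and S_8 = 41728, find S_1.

5

Rearranging, S_{i-2} = (S_i + 4 S_{i-1}) / 4.
S_6 = (41728 + 4(-8640)) / 4 = 7168/4 = 1792
S_5 = (-8640 + 4(1792)) / 4 = -1472/4 = -368
S_4 = (1792 + 4(-368)) / 4 = 320/4 = 80
S_3 = (-368 + 4(80)) / 4 = -48/4 = -12
S_2 = (80 + 4(-12)) / 4 = 32/4 = 8
S_1 = (-12 + 4(8)) / 4 = 20/4 = 5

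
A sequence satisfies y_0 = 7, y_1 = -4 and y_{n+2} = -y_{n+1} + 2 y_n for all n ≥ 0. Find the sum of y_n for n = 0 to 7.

y_2 = -(-4) + 2(7) = 18
y_3 = -18 + 2(-4) = -26
y_4 = -(-26) + 2(18) = 62
y_5 = -62 + 2(-26) = -114
y_6 = -(-114) + 2(62) = 238
y_7 = -238 + 2(-114) = -466
Sum = 7 + (-4) + 18 + (-26) + 62 + (-114) + 238 + (-466) = -285

-285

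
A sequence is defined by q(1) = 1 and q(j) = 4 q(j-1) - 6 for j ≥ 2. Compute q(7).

q(2) = 4(1) - 6 = -2
q(3) = 4(-2) - 6 = -14
q(4) = 4(-14) - 6 = -62
q(5) = 4(-62) - 6 = -254
q(6) = 4(-254) - 6 = -1022
q(7) = 4(-1022) - 6 = -4094

-4094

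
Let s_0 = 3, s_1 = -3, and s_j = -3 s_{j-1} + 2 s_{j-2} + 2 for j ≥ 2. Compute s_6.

2537

s_2 = -3(-3) + 2(3) + 2 = 17
s_3 = -3(17) + 2(-3) + 2 = -55
s_4 = -3(-55) + 2(17) + 2 = 201
s_5 = -3(201) + 2(-55) + 2 = -711
s_6 = -3(-711) + 2(201) + 2 = 2537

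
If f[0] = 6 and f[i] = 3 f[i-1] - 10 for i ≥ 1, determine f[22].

The fixed point is -10/(1 - 3) = 5, so f[i] - 5 = 3(f[i-1] - 5).
Hence f[i] = 1·3^i + 5.
f[22] = 1·3^{22} + 5 = 1·31381059609 + 5 = 31381059614.

31381059614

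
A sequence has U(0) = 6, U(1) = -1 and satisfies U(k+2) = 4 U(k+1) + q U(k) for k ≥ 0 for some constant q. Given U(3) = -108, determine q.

-4

U(2) = -4 + 6q
U(3) = -16 + 23q
So -16 + 23q = -108, giving q = -4.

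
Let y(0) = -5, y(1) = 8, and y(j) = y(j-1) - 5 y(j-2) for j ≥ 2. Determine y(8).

-2207

y(2) = 8 - 5·(-5) = 33
y(3) = 33 - 5·8 = -7
y(4) = (-7) - 5·33 = -172
y(5) = (-172) - 5·(-7) = -137
y(6) = (-137) - 5·(-172) = 723
y(7) = 723 - 5·(-137) = 1408
y(8) = 1408 - 5·723 = -2207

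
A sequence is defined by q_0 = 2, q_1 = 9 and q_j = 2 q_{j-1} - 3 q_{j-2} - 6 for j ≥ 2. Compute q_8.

474

q_2 = 2(9) - 3(2) - 6 = 6
q_3 = 2(6) - 3(9) - 6 = -21
q_4 = 2(-21) - 3(6) - 6 = -66
q_5 = 2(-66) - 3(-21) - 6 = -75
q_6 = 2(-75) - 3(-66) - 6 = 42
q_7 = 2(42) - 3(-75) - 6 = 303
q_8 = 2(303) - 3(42) - 6 = 474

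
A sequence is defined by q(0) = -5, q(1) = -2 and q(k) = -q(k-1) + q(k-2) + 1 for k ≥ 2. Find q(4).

q(2) = -(-2) + (-5) + 1 = -2
q(3) = -(-2) + (-2) + 1 = 1
q(4) = -1 + (-2) + 1 = -2

-2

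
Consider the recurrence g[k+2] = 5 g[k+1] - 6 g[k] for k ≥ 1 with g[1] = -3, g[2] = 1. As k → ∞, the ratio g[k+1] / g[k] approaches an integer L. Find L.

The characteristic equation is r^2 - 5r + 6 = 0, which factors as (r - 3)(r - 2) = 0.
So the roots are 3 and 2. Since |3| > |2| and the coefficient of 3^k is non-zero, the ratio tends to 3.

3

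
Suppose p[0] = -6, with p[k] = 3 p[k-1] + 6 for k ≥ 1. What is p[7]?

p[1] = 3·(-6) + 6 = -12
p[2] = 3·(-12) + 6 = -30
p[3] = 3·(-30) + 6 = -84
p[4] = 3·(-84) + 6 = -246
p[5] = 3·(-246) + 6 = -732
p[6] = 3·(-732) + 6 = -2190
p[7] = 3·(-2190) + 6 = -6564

-6564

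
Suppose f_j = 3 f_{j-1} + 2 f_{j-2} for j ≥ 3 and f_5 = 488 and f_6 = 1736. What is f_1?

8

Rearranging, f_{j-2} = (f_j - 3 f_{j-1}) / 2.
f_4 = (1736 - 3*488) / 2 = 272/2 = 136
f_3 = (488 - 3*136) / 2 = 80/2 = 40
f_2 = (136 - 3*40) / 2 = 16/2 = 8
f_1 = (40 - 3*8) / 2 = 16/2 = 8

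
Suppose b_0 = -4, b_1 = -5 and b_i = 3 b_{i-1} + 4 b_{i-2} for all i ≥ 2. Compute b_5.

b_2 = 3*(-5) + 4*(-4) = -31
b_3 = 3*(-31) + 4*(-5) = -113
b_4 = 3*(-113) + 4*(-31) = -463
b_5 = 3*(-463) + 4*(-113) = -1841

-1841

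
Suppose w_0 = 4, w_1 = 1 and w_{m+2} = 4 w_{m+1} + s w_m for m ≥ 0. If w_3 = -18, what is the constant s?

-2

w_2 = 4 + 4s
w_3 = 16 + 17s
So 16 + 17s = -18, giving s = -2.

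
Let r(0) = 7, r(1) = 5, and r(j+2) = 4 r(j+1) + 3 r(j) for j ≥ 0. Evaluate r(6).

18089

r(2) = 4·5 + 3·7 = 41
r(3) = 4·41 + 3·5 = 179
r(4) = 4·179 + 3·41 = 839
r(5) = 4·839 + 3·179 = 3893
r(6) = 4·3893 + 3·839 = 18089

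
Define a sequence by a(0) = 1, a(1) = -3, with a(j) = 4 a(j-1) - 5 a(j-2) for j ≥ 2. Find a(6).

a(2) = 4*(-3) - 5*1 = -17
a(3) = 4*(-17) - 5*(-3) = -53
a(4) = 4*(-53) - 5*(-17) = -127
a(5) = 4*(-127) - 5*(-53) = -243
a(6) = 4*(-243) - 5*(-127) = -337

-337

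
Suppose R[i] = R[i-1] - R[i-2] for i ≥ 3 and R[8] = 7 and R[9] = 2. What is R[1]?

Rearranging, R[i-2] = -(R[i] - R[i-1]).
R[7] = -(2 - 7) = 5
R[6] = -(7 - 5) = -2
R[5] = -(5 - (-2)) = -7
R[4] = -(-2 - (-7)) = -5
R[3] = -(-7 - (-5)) = 2
R[2] = -(-5 - 2) = 7
R[1] = -(2 - 7) = 5

5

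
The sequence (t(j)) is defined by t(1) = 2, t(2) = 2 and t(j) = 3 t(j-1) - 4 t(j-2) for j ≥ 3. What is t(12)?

t(3) = 3*2 - 4*2 = -2
t(4) = 3*(-2) - 4*2 = -14
t(5) = 3*(-14) - 4*(-2) = -34
t(6) = 3*(-34) - 4*(-14) = -46
t(7) = 3*(-46) - 4*(-34) = -2
t(8) = 3*(-2) - 4*(-46) = 178
t(9) = 3*178 - 4*(-2) = 542
t(10) = 3*542 - 4*178 = 914
t(11) = 3*914 - 4*542 = 574
t(12) = 3*574 - 4*914 = -1934

-1934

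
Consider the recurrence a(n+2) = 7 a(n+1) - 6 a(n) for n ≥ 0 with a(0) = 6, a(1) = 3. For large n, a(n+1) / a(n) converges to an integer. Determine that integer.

The characteristic equation is r^2 - 7r + 6 = 0, which factors as (r - 6)(r - 1) = 0.
So the roots are 6 and 1. Since |6| > |1| and the coefficient of 6^n is non-zero, the ratio tends to 6.

6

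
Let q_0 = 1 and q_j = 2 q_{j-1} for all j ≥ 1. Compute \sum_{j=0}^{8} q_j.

q_1 = 2*1 = 2
q_2 = 2*2 = 4
q_3 = 2*4 = 8
q_4 = 2*8 = 16
q_5 = 2*16 = 32
q_6 = 2*32 = 64
q_7 = 2*64 = 128
q_8 = 2*128 = 256
Sum = 1 + 2 + 4 + 8 + 16 + 32 + 64 + 128 + 256 = 511

511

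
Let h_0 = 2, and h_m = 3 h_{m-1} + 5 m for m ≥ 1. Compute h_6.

4173

h_1 = 3*2 + 5 = 11
h_2 = 3*11 + 10 = 43
h_3 = 3*43 + 15 = 144
h_4 = 3*144 + 20 = 452
h_5 = 3*452 + 25 = 1381
h_6 = 3*1381 + 30 = 4173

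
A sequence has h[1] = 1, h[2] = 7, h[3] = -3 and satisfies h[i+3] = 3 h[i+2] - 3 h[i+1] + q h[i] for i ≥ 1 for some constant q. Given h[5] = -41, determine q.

h[4] = -30 + q
h[5] = -81 + 10q
So -81 + 10q = -41, giving q = 4.

4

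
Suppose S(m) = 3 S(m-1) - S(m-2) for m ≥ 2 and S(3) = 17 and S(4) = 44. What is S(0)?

Rearranging, S(m-2) = -(S(m) - 3 S(m-1)).
S(2) = -(44 - 3*17) = 7
S(1) = -(17 - 3*7) = 4
S(0) = -(7 - 3*4) = 5

5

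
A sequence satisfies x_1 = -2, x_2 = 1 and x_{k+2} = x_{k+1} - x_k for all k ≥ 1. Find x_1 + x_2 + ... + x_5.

x_3 = 1 - (-2) = 3
x_4 = 3 - 1 = 2
x_5 = 2 - 3 = -1
Sum = (-2) + 1 + 3 + 2 + (-1) = 3

3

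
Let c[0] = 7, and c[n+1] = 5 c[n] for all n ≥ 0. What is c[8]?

c[1] = 5·7 = 35
c[2] = 5·35 = 175
c[3] = 5·175 = 875
c[4] = 5·875 = 4375
c[5] = 5·4375 = 21875
c[6] = 5·21875 = 109375
c[7] = 5·109375 = 546875
c[8] = 5·546875 = 2734375

2734375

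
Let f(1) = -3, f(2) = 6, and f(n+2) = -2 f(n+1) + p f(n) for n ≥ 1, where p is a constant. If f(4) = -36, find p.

-5

f(3) = -12 - 3p
f(4) = 24 + 12p
So 24 + 12p = -36, giving p = -5.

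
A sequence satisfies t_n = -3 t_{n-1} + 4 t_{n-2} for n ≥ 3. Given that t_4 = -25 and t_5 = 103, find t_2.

Rearranging, t_{n-2} = (t_n + 3 t_{n-1}) / 4.
t_3 = (103 + 3·(-25)) / 4 = 28/4 = 7
t_2 = (-25 + 3·7) / 4 = -4/4 = -1

-1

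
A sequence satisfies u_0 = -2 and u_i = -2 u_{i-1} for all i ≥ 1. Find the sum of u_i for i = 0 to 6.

u_1 = -2*(-2) = 4
u_2 = -2*4 = -8
u_3 = -2*(-8) = 16
u_4 = -2*16 = -32
u_5 = -2*(-32) = 64
u_6 = -2*64 = -128
Sum = (-2) + 4 + (-8) + 16 + (-32) + 64 + (-128) = -86

-86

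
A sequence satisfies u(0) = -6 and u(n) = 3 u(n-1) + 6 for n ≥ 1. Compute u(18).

The fixed point is 6/(1 - 3) = -3, so u(n) + 3 = 3(u(n-1) + 3).
Hence u(n) = -3·3^n - 3.
u(18) = -3·3^{18} - 3 = -3·387420489 - 3 = -1162261470.

-1162261470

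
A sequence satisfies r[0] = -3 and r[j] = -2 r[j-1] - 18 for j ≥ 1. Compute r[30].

The fixed point is -18/(1 + 2) = -6, so r[j] + 6 = -2(r[j-1] + 6).
Hence r[j] = 3·(-2)^j - 6.
r[30] = 3·(-2)^{30} - 6 = 3·1073741824 - 6 = 3221225466.

3221225466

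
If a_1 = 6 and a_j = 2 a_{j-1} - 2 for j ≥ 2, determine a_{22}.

The fixed point is -2/(1 - 2) = 2, so a_j - 2 = 2(a_{j-1} - 2).
Hence a_j = 4·2^{j-1} + 2.
a_{22} = 4·2^{21} + 2 = 4·2097152 + 2 = 8388610.

8388610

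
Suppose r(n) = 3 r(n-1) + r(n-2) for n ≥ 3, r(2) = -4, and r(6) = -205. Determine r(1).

Let r(1) = y.
r(3) = -12 + y
r(4) = -40 + 3y
r(5) = -132 + 10y
r(6) = -436 + 33y
So -436 + 33y = -205, giving y = 7.

7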